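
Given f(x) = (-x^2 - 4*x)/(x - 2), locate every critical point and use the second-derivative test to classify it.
f'(x) = (-x^2 + 4*x + 8)/(x^2 - 4*x + 4)

Solve f'(x) = 0:
  f'(x) = -(x^2 - 4*x - 8)/(x - 2)^2; the denominator is positive wherever f is defined, so f'(x) = 0 ⇔ -x^2 + 4*x + 8 = 0.
  x^2 - 4*x - 8 = 0 has no rational roots; quadratic formula: x = (4 ± √48)/2.
  ⇒ x = 2 - 2*sqrt(3) ≈ -1.4641, 2 + 2*sqrt(3) ≈ 5.4641

f''(x) = -24/(x^3 - 6*x^2 + 12*x - 8)
Second-derivative test at each critical point:
  f''(-1.4641) = 0.5774 > 0 → local minimum
  f''(5.4641) = -0.5774 < 0 → local maximum

Critical points: x = 2 - 2*sqrt(3) ≈ -1.4641 (local minimum); x = 2 + 2*sqrt(3) ≈ 5.4641 (local maximum)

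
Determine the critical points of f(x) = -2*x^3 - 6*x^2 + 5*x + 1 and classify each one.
f'(x) = -6*x^2 - 12*x + 5

Solve f'(x) = 0:
  6*x^2 + 12*x - 5 = 0 has no rational roots; quadratic formula: x = (-12 ± √264)/12.
  ⇒ x = -sqrt(66)/6 - 1 ≈ -2.3540, -1 + sqrt(66)/6 ≈ 0.3540

f''(x) = -12*x - 12
Second-derivative test at each critical point:
  f''(-2.3540) = 16.2481 > 0 → local minimum
  f''(0.3540) = -16.2481 < 0 → local maximum

Critical points: x = -sqrt(66)/6 - 1 ≈ -2.3540 (local minimum); x = -1 + sqrt(66)/6 ≈ 0.3540 (local maximum)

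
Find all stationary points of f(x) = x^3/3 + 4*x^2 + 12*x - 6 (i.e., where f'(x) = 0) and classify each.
f'(x) = x^2 + 8*x + 12

Solve f'(x) = 0:
  Factor: x^2 + 8*x + 12 = (x + 2)*(x + 6) = 0.
  ⇒ x = -6, -2

f''(x) = 2*x + 8
Second-derivative test at each critical point:
  f''(-6) = -4 < 0 → local maximum
  f''(-2) = 4 > 0 → local minimum

Critical points: x = -6 (local maximum); x = -2 (local minimum)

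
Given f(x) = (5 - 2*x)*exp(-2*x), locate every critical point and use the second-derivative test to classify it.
f'(x) = 4*(x - 3)*exp(-2*x)

Solve f'(x) = 0:
  f'(x) = (4*x - 12)·exp(-2*x) and exp(-2*x) > 0 for every x, so f'(x) = 0 ⇔ 4*x - 12 = 0.
  Factor: 4*x - 12 = 4*(x - 3) = 0.
  ⇒ x = 3

f''(x) = 4*(7 - 2*x)*exp(-2*x)
Second-derivative test at each critical point:
  f''(3) = 0.0099 > 0 → local minimum

Critical points: x = 3 (local minimum)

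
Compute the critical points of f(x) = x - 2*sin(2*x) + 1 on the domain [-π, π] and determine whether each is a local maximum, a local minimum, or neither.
f'(x) = 1 - 4*cos(2*x)

Solve f'(x) = 0 on [-π, π]:
  f'(x) = 0 ⇔ cos(2*x) = 1/4, i.e. 2*x = ±arccos(1/4) + 2nπ; keep the solutions lying in [-π, π].
  ⇒ x = -pi + acos(1/4)/2 ≈ -2.4825, -acos(1/4)/2 ≈ -0.6591, acos(1/4)/2 ≈ 0.6591, pi - acos(1/4)/2 ≈ 2.4825

f''(x) = 8*sin(2*x)
Second-derivative test at each critical point:
  f''(-2.4825) = 7.7460 > 0 → local minimum
  f''(-0.6591) = -7.7460 < 0 → local maximum
  f''(0.6591) = 7.7460 > 0 → local minimum
  f''(2.4825) = -7.7460 < 0 → local maximum

Critical points: x = -pi + acos(1/4)/2 ≈ -2.4825 (local minimum); x = -acos(1/4)/2 ≈ -0.6591 (local maximum); x = acos(1/4)/2 ≈ 0.6591 (local minimum); x = pi - acos(1/4)/2 ≈ 2.4825 (local maximum)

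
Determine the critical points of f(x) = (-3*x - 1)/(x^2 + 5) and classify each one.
f'(x) = (3*x^2 + 2*x - 15)/(x^4 + 10*x^2 + 25)

Solve f'(x) = 0:
  f'(x) = (3*x^2 + 2*x - 15)/(x^2 + 5)^2; the denominator is positive wherever f is defined, so f'(x) = 0 ⇔ 3*x^2 + 2*x - 15 = 0.
  3*x^2 + 2*x - 15 = 0 has no rational roots; quadratic formula: x = (-2 ± √184)/6.
  ⇒ x = -sqrt(46)/3 - 1/3 ≈ -2.5941, -1/3 + sqrt(46)/3 ≈ 1.9274

f''(x) = 2*(-4*x^2*(3*x + 1) + (9*x + 1)*(x^2 + 5))/(x^2 + 5)^3
Second-derivative test at each critical point:
  f''(-2.5941) = -0.0986 < 0 → local maximum
  f''(1.9274) = 0.1786 > 0 → local minimum

Critical points: x = -sqrt(46)/3 - 1/3 ≈ -2.5941 (local maximum); x = -1/3 + sqrt(46)/3 ≈ 1.9274 (local minimum)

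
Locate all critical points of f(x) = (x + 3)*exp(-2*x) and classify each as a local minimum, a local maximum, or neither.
f'(x) = (-2*x - 5)*exp(-2*x)

Solve f'(x) = 0:
  f'(x) = (-2*x - 5)·exp(-2*x) and exp(-2*x) > 0 for every x, so f'(x) = 0 ⇔ -2*x - 5 = 0.
  -2*x - 5 = 0.
  ⇒ x = -5/2

f''(x) = 4*(x + 2)*exp(-2*x)
Second-derivative test at each critical point:
  f''(-5/2) = -296.8263 < 0 → local maximum

Critical points: x = -5/2 (local maximum)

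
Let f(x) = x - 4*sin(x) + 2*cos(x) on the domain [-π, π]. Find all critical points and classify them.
f'(x) = -2*sin(x) - 4*cos(x) + 1

Solve f'(x) = 0 on [-π, π]:
  f'(x) = 0 ⇔ -2*sin(x) - 4*cos(x) = -1. Write the left side as R·cos(x + φ) with R = √((-4)² + 2²) = 2*sqrt(5), cos φ = -2*sqrt(5)/5, sin φ = sqrt(5)/5; then cos(x + φ) = -sqrt(5)/10. Solve for x and keep the solutions lying in [-π, π].
  ⇒ x = atan((1 - 2*sqrt(19))/(2 + sqrt(19))) ≈ -0.8816, atan((1 + 2*sqrt(19))/(2 - sqrt(19))) + pi ≈ 1.8089

f''(x) = 4*sin(x) - 2*cos(x)
Second-derivative test at each critical point:
  f''(-0.8816) = -4.3589 < 0 → local maximum
  f''(1.8089) = 4.3589 > 0 → local minimum

Critical points: x = atan((1 - 2*sqrt(19))/(2 + sqrt(19))) ≈ -0.8816 (local maximum); x = atan((1 + 2*sqrt(19))/(2 - sqrt(19))) + pi ≈ 1.8089 (local minimum)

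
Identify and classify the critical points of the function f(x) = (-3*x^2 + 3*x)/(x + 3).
f'(x) = 3*(-x^2 - 6*x + 3)/(x^2 + 6*x + 9)

Solve f'(x) = 0:
  f'(x) = -3*(x^2 + 6*x - 3)/(x + 3)^2; the denominator is positive wherever f is defined, so f'(x) = 0 ⇔ -3*x^2 - 18*x + 9 = 0.
  Factor: -3*x^2 - 18*x + 9 = -3*(x^2 + 6*x - 3); x^2 + 6*x - 3 = 0 has no rational roots; quadratic formula: x = (-6 ± √48)/2.
  ⇒ x = -2*sqrt(3) - 3 ≈ -6.4641, -3 + 2*sqrt(3) ≈ 0.4641

f''(x) = -72/(x^3 + 9*x^2 + 27*x + 27)
Second-derivative test at each critical point:
  f''(-6.4641) = 1.7321 > 0 → local minimum
  f''(0.4641) = -1.7321 < 0 → local maximum

Critical points: x = -2*sqrt(3) - 3 ≈ -6.4641 (local minimum); x = -3 + 2*sqrt(3) ≈ 0.4641 (local maximum)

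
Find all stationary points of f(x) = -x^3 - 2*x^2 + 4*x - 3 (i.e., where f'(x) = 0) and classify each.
f'(x) = -3*x^2 - 4*x + 4

Solve f'(x) = 0:
  Factor: -3*x^2 - 4*x + 4 = -(x + 2)*(3*x - 2) = 0.
  ⇒ x = -2, 2/3

f''(x) = -6*x - 4
Second-derivative test at each critical point:
  f''(-2) = 8 > 0 → local minimum
  f''(2/3) = -8 < 0 → local maximum

Critical points: x = -2 (local minimum); x = 2/3 (local maximum)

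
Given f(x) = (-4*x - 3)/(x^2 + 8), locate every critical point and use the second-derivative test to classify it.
f'(x) = 2*(2*x^2 + 3*x - 16)/(x^4 + 16*x^2 + 64)

Solve f'(x) = 0:
  f'(x) = 2*(2*x^2 + 3*x - 16)/(x^2 + 8)^2; the denominator is positive wherever f is defined, so f'(x) = 0 ⇔ 4*x^2 + 6*x - 32 = 0.
  Factor: 4*x^2 + 6*x - 32 = 2*(2*x^2 + 3*x - 16); 2*x^2 + 3*x - 16 = 0 has no rational roots; quadratic formula: x = (-3 ± √137)/4.
  ⇒ x = -sqrt(137)/4 - 3/4 ≈ -3.6762, -3/4 + sqrt(137)/4 ≈ 2.1762

f''(x) = 2*(-4*x^2*(4*x + 3) + 3*(4*x + 1)*(x^2 + 8))/(x^2 + 8)^3
Second-derivative test at each critical point:
  f''(-3.6762) = -0.0506 < 0 → local maximum
  f''(2.1762) = 0.1443 > 0 → local minimum

Critical points: x = -sqrt(137)/4 - 3/4 ≈ -3.6762 (local maximum); x = -3/4 + sqrt(137)/4 ≈ 2.1762 (local minimum)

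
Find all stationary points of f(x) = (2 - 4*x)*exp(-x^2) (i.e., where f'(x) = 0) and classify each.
f'(x) = 4*(x*(2*x - 1) - 1)*exp(-x^2)

Solve f'(x) = 0:
  f'(x) = (8*x^2 - 4*x - 4)·exp(-x^2) and exp(-x^2) > 0 for every x, so f'(x) = 0 ⇔ 8*x^2 - 4*x - 4 = 0.
  Factor: 8*x^2 - 4*x - 4 = 4*(x - 1)*(2*x + 1) = 0.
  ⇒ x = -1/2, 1

f''(x) = 4*(2*x^2*(1 - 2*x) + 6*x - 1)*exp(-x^2)
Second-derivative test at each critical point:
  f''(-1/2) = -9.3456 < 0 → local maximum
  f''(1) = 4.4146 > 0 → local minimum

Critical points: x = -1/2 (local maximum); x = 1 (local minimum)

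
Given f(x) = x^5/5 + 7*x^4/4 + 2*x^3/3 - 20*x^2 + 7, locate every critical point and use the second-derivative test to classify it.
f'(x) = x*(x^3 + 7*x^2 + 2*x - 40)

Solve f'(x) = 0:
  Factor: x^4 + 7*x^3 + 2*x^2 - 40*x = x*(x - 2)*(x + 4)*(x + 5) = 0.
  ⇒ x = -5, -4, 0, 2

f''(x) = 4*x^3 + 21*x^2 + 4*x - 40
Second-derivative test at each critical point:
  f''(-5) = -35 < 0 → local maximum
  f''(-4) = 24 > 0 → local minimum
  f''(0) = -40 < 0 → local maximum
  f''(2) = 84 > 0 → local minimum

Critical points: x = -5 (local maximum); x = -4 (local minimum); x = 0 (local maximum); x = 2 (local minimum)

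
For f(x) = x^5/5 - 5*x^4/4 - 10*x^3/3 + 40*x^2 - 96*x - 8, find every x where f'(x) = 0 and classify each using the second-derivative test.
f'(x) = x^4 - 5*x^3 - 10*x^2 + 80*x - 96

Solve f'(x) = 0:
  Factor: x^4 - 5*x^3 - 10*x^2 + 80*x - 96 = (x - 4)*(x - 3)*(x - 2)*(x + 4) = 0.
  ⇒ x = -4, 2, 3, 4

f''(x) = 4*x^3 - 15*x^2 - 20*x + 80
Second-derivative test at each critical point:
  f''(-4) = -336 < 0 → local maximum
  f''(2) = 12 > 0 → local minimum
  f''(3) = -7 < 0 → local maximum
  f''(4) = 16 > 0 → local minimum

Critical points: x = -4 (local maximum); x = 2 (local minimum); x = 3 (local maximum); x = 4 (local minimum)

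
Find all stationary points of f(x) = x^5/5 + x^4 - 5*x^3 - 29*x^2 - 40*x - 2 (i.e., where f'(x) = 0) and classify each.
f'(x) = x^4 + 4*x^3 - 15*x^2 - 58*x - 40

Solve f'(x) = 0:
  Factor: x^4 + 4*x^3 - 15*x^2 - 58*x - 40 = (x - 4)*(x + 1)*(x + 2)*(x + 5) = 0.
  ⇒ x = -5, -2, -1, 4

f''(x) = 4*x^3 + 12*x^2 - 30*x - 58
Second-derivative test at each critical point:
  f''(-5) = -108 < 0 → local maximum
  f''(-2) = 18 > 0 → local minimum
  f''(-1) = -20 < 0 → local maximum
  f''(4) = 270 > 0 → local minimum

Critical points: x = -5 (local maximum); x = -2 (local minimum); x = -1 (local maximum); x = 4 (local minimum)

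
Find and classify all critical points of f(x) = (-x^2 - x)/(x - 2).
f'(x) = (-x^2 + 4*x + 2)/(x^2 - 4*x + 4)

Solve f'(x) = 0:
  f'(x) = -(x^2 - 4*x - 2)/(x - 2)^2; the denominator is positive wherever f is defined, so f'(x) = 0 ⇔ -x^2 + 4*x + 2 = 0.
  x^2 - 4*x - 2 = 0 has no rational roots; quadratic formula: x = (4 ± √24)/2.
  ⇒ x = 2 - sqrt(6) ≈ -0.4495, 2 + sqrt(6) ≈ 4.4495

f''(x) = -12/(x^3 - 6*x^2 + 12*x - 8)
Second-derivative test at each critical point:
  f''(-0.4495) = 0.8165 > 0 → local minimum
  f''(4.4495) = -0.8165 < 0 → local maximum

Critical points: x = 2 - sqrt(6) ≈ -0.4495 (local minimum); x = 2 + sqrt(6) ≈ 4.4495 (local maximum)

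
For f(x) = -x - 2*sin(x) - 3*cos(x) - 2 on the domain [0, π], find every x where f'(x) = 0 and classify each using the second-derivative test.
f'(x) = 3*sin(x) - 2*cos(x) - 1

Solve f'(x) = 0 on [0, π]:
  f'(x) = 0 ⇔ 3*sin(x) - 2*cos(x) = 1. Write the left side as R·cos(x + φ) with R = √((-2)² + (-3)²) = sqrt(13), cos φ = -2*sqrt(13)/13, sin φ = -3*sqrt(13)/13; then cos(x + φ) = sqrt(13)/13. Solve for x and keep the solutions lying in [0, π].
  ⇒ x = atan((3 + 4*sqrt(3))/(-2 + 6*sqrt(3))) ≈ 0.8690

f''(x) = 2*sin(x) + 3*cos(x)
Second-derivative test at each critical point:
  f''(0.8690) = 3.4641 > 0 → local minimum

Critical points: x = atan((3 + 4*sqrt(3))/(-2 + 6*sqrt(3))) ≈ 0.8690 (local minimum)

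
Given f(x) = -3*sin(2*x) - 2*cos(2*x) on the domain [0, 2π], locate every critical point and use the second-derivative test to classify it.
f'(x) = 4*sin(2*x) - 6*cos(2*x)

Solve f'(x) = 0 on [0, 2π]:
  f'(x) = 0 ⇔ -3*cos(2*x) = -2*sin(2*x) ⇔ tan(2*x) = 3/2, i.e. 2*x = arctan(3/2) + nπ; keep the solutions lying in [0, 2π].
  ⇒ x = atan(3/2)/2 ≈ 0.4914, atan(3/2)/2 + pi/2 ≈ 2.0622, atan(3/2)/2 + pi ≈ 3.6330, atan(3/2)/2 + 3*pi/2 ≈ 5.2038

f''(x) = 12*sin(2*x) + 8*cos(2*x)
Second-derivative test at each critical point:
  f''(0.4914) = 14.4222 > 0 → local minimum
  f''(2.0622) = -14.4222 < 0 → local maximum
  f''(3.6330) = 14.4222 > 0 → local minimum
  f''(5.2038) = -14.4222 < 0 → local maximum

Critical points: x = atan(3/2)/2 ≈ 0.4914 (local minimum); x = atan(3/2)/2 + pi/2 ≈ 2.0622 (local maximum); x = atan(3/2)/2 + pi ≈ 3.6330 (local minimum); x = atan(3/2)/2 + 3*pi/2 ≈ 5.2038 (local maximum)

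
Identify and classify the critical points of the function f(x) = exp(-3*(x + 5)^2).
f'(x) = 6*(-x - 5)*exp(-3*(x + 5)^2)

Solve f'(x) = 0:
  f'(x) = (-6*x - 30)·exp(-3*(x + 5)^2) and exp(-3*(x + 5)^2) > 0 for every x, so f'(x) = 0 ⇔ -6*x - 30 = 0.
  Factor: -6*x - 30 = -6*(x + 5) = 0.
  ⇒ x = -5

f''(x) = 6*(6*(x + 5)^2 - 1)*exp(-3*(x + 5)^2)
Second-derivative test at each critical point:
  f''(-5) = -6 < 0 → local maximum

Critical points: x = -5 (local maximum)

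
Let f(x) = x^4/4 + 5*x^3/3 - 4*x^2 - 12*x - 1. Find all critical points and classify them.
f'(x) = x^3 + 5*x^2 - 8*x - 12

Solve f'(x) = 0:
  Factor: x^3 + 5*x^2 - 8*x - 12 = (x - 2)*(x + 1)*(x + 6) = 0.
  ⇒ x = -6, -1, 2

f''(x) = 3*x^2 + 10*x - 8
Second-derivative test at each critical point:
  f''(-6) = 40 > 0 → local minimum
  f''(-1) = -15 < 0 → local maximum
  f''(2) = 24 > 0 → local minimum

Critical points: x = -6 (local minimum); x = -1 (local maximum); x = 2 (local minimum)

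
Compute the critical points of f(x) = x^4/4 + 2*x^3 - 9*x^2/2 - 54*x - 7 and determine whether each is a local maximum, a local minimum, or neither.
f'(x) = x^3 + 6*x^2 - 9*x - 54

Solve f'(x) = 0:
  Factor: x^3 + 6*x^2 - 9*x - 54 = (x - 3)*(x + 3)*(x + 6) = 0.
  ⇒ x = -6, -3, 3

f''(x) = 3*x^2 + 12*x - 9
Second-derivative test at each critical point:
  f''(-6) = 27 > 0 → local minimum
  f''(-3) = -18 < 0 → local maximum
  f''(3) = 54 > 0 → local minimum

Critical points: x = -6 (local minimum); x = -3 (local maximum); x = 3 (local minimum)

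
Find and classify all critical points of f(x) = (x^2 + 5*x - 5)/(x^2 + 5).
f'(x) = 5*(-x^2 + 4*x + 5)/(x^4 + 10*x^2 + 25)

Solve f'(x) = 0:
  f'(x) = -5*(x - 5)*(x + 1)/(x^2 + 5)^2; the denominator is positive wherever f is defined, so f'(x) = 0 ⇔ -5*x^2 + 20*x + 25 = 0.
  Factor: -5*x^2 + 20*x + 25 = -5*(x - 5)*(x + 1) = 0.
  ⇒ x = -1, 5

f''(x) = 10*(x^3 - 6*x^2 - 15*x + 10)/(x^6 + 15*x^4 + 75*x^2 + 125)
Second-derivative test at each critical point:
  f''(-1) = 5/6 > 0 → local minimum
  f''(5) = -1/30 < 0 → local maximum

Critical points: x = -1 (local minimum); x = 5 (local maximum)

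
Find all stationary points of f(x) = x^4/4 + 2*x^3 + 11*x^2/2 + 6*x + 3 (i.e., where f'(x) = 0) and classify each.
f'(x) = x^3 + 6*x^2 + 11*x + 6

Solve f'(x) = 0:
  Factor: x^3 + 6*x^2 + 11*x + 6 = (x + 1)*(x + 2)*(x + 3) = 0.
  ⇒ x = -3, -2, -1

f''(x) = 3*x^2 + 12*x + 11
Second-derivative test at each critical point:
  f''(-3) = 2 > 0 → local minimum
  f''(-2) = -1 < 0 → local maximum
  f''(-1) = 2 > 0 → local minimum

Critical points: x = -3 (local minimum); x = -2 (local maximum); x = -1 (local minimum)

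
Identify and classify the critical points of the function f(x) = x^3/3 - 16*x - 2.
f'(x) = x^2 - 16

Solve f'(x) = 0:
  Factor: x^2 - 16 = (x - 4)*(x + 4) = 0.
  ⇒ x = -4, 4

f''(x) = 2*x
Second-derivative test at each critical point:
  f''(-4) = -8 < 0 → local maximum
  f''(4) = 8 > 0 → local minimum

Critical points: x = -4 (local maximum); x = 4 (local minimum)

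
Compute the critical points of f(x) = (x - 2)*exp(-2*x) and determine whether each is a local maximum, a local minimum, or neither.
f'(x) = (5 - 2*x)*exp(-2*x)

Solve f'(x) = 0:
  f'(x) = (5 - 2*x)·exp(-2*x) and exp(-2*x) > 0 for every x, so f'(x) = 0 ⇔ 5 - 2*x = 0.
  5 - 2*x = 0.
  ⇒ x = 5/2

f''(x) = 4*(x - 3)*exp(-2*x)
Second-derivative test at each critical point:
  f''(5/2) = -0.0135 < 0 → local maximum

Critical points: x = 5/2 (local maximum)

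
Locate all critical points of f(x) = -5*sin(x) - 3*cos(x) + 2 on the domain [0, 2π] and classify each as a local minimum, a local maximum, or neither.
f'(x) = 3*sin(x) - 5*cos(x)

Solve f'(x) = 0 on [0, 2π]:
  f'(x) = 0 ⇔ -5*cos(x) = -3*sin(x) ⇔ tan(x) = 5/3, i.e. x = arctan(5/3) + nπ; keep the solutions lying in [0, 2π].
  ⇒ x = atan(5/3) ≈ 1.0304, atan(5/3) + pi ≈ 4.1720

f''(x) = 5*sin(x) + 3*cos(x)
Second-derivative test at each critical point:
  f''(1.0304) = 5.8310 > 0 → local minimum
  f''(4.1720) = -5.8310 < 0 → local maximum

Critical points: x = atan(5/3) ≈ 1.0304 (local minimum); x = atan(5/3) + pi ≈ 4.1720 (local maximum)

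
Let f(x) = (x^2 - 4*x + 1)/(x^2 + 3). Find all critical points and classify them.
f'(x) = 4*(x^2 + x - 3)/(x^4 + 6*x^2 + 9)

Solve f'(x) = 0:
  f'(x) = 4*(x^2 + x - 3)/(x^2 + 3)^2; the denominator is positive wherever f is defined, so f'(x) = 0 ⇔ 4*x^2 + 4*x - 12 = 0.
  Factor: 4*x^2 + 4*x - 12 = 4*(x^2 + x - 3); x^2 + x - 3 = 0 has no rational roots; quadratic formula: x = (-1 ± √13)/2.
  ⇒ x = -sqrt(13)/2 - 1/2 ≈ -2.3028, -1/2 + sqrt(13)/2 ≈ 1.3028

f''(x) = 4*(-2*x^3 - 3*x^2 + 18*x + 3)/(x^6 + 9*x^4 + 27*x^2 + 27)
Second-derivative test at each critical point:
  f''(-2.3028) = -0.2092 < 0 → local maximum
  f''(1.3028) = 0.6537 > 0 → local minimum

Critical points: x = -sqrt(13)/2 - 1/2 ≈ -2.3028 (local maximum); x = -1/2 + sqrt(13)/2 ≈ 1.3028 (local minimum)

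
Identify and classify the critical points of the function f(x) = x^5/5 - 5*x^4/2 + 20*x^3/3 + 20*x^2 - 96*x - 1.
f'(x) = x^4 - 10*x^3 + 20*x^2 + 40*x - 96

Solve f'(x) = 0:
  Factor: x^4 - 10*x^3 + 20*x^2 + 40*x - 96 = (x - 6)*(x - 4)*(x - 2)*(x + 2) = 0.
  ⇒ x = -2, 2, 4, 6

f''(x) = 4*x^3 - 30*x^2 + 40*x + 40
Second-derivative test at each critical point:
  f''(-2) = -192 < 0 → local maximum
  f''(2) = 32 > 0 → local minimum
  f''(4) = -24 < 0 → local maximum
  f''(6) = 64 > 0 → local minimum

Critical points: x = -2 (local maximum); x = 2 (local minimum); x = 4 (local maximum); x = 6 (local minimum)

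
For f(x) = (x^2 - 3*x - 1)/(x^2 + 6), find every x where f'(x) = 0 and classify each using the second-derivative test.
f'(x) = (3*x^2 + 14*x - 18)/(x^4 + 12*x^2 + 36)

Solve f'(x) = 0:
  f'(x) = (3*x^2 + 14*x - 18)/(x^2 + 6)^2; the denominator is positive wherever f is defined, so f'(x) = 0 ⇔ 3*x^2 + 14*x - 18 = 0.
  3*x^2 + 14*x - 18 = 0 has no rational roots; quadratic formula: x = (-14 ± √412)/6.
  ⇒ x = -sqrt(103)/3 - 7/3 ≈ -5.7163, -7/3 + sqrt(103)/3 ≈ 1.0496

f''(x) = 6*(-x^3 - 7*x^2 + 18*x + 14)/(x^6 + 18*x^4 + 108*x^2 + 216)
Second-derivative test at each critical point:
  f''(-5.7163) = -0.0136 < 0 → local maximum
  f''(1.0496) = 0.4025 > 0 → local minimum

Critical points: x = -sqrt(103)/3 - 7/3 ≈ -5.7163 (local maximum); x = -7/3 + sqrt(103)/3 ≈ 1.0496 (local minimum)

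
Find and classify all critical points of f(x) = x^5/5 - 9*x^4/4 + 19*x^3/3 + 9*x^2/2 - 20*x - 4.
f'(x) = x^4 - 9*x^3 + 19*x^2 + 9*x - 20

Solve f'(x) = 0:
  Factor: x^4 - 9*x^3 + 19*x^2 + 9*x - 20 = (x - 5)*(x - 4)*(x - 1)*(x + 1) = 0.
  ⇒ x = -1, 1, 4, 5

f''(x) = 4*x^3 - 27*x^2 + 38*x + 9
Second-derivative test at each critical point:
  f''(-1) = -60 < 0 → local maximum
  f''(1) = 24 > 0 → local minimum
  f''(4) = -15 < 0 → local maximum
  f''(5) = 24 > 0 → local minimum

Critical points: x = -1 (local maximum); x = 1 (local minimum); x = 4 (local maximum); x = 5 (local minimum)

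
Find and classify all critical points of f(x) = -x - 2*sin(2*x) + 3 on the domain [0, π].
f'(x) = 8*sin(x)^2 - 5

Solve f'(x) = 0 on [0, π]:
  f'(x) = 0 ⇔ cos(2*x) = -1/4, i.e. 2*x = ±arccos(-1/4) + 2nπ; keep the solutions lying in [0, π].
  ⇒ x = acos(-1/4)/2 ≈ 0.9117, pi - acos(-1/4)/2 ≈ 2.2299

f''(x) = 8*sin(2*x)
Second-derivative test at each critical point:
  f''(0.9117) = 7.7460 > 0 → local minimum
  f''(2.2299) = -7.7460 < 0 → local maximum

Critical points: x = acos(-1/4)/2 ≈ 0.9117 (local minimum); x = pi - acos(-1/4)/2 ≈ 2.2299 (local maximum)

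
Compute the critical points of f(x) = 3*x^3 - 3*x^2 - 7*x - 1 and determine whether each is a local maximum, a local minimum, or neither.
f'(x) = 9*x^2 - 6*x - 7

Solve f'(x) = 0:
  9*x^2 - 6*x - 7 = 0 has no rational roots; quadratic formula: x = (6 ± √288)/18.
  ⇒ x = 1/3 - 2*sqrt(2)/3 ≈ -0.6095, 1/3 + 2*sqrt(2)/3 ≈ 1.2761

f''(x) = 18*x - 6
Second-derivative test at each critical point:
  f''(-0.6095) = -16.9706 < 0 → local maximum
  f''(1.2761) = 16.9706 > 0 → local minimum

Critical points: x = 1/3 - 2*sqrt(2)/3 ≈ -0.6095 (local maximum); x = 1/3 + 2*sqrt(2)/3 ≈ 1.2761 (local minimum)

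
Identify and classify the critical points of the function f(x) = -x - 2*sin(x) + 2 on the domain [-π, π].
f'(x) = -2*cos(x) - 1

Solve f'(x) = 0 on [-π, π]:
  f'(x) = 0 ⇔ cos(x) = -1/2, i.e. x = ±arccos(-1/2) + 2nπ; keep the solutions lying in [-π, π].
  ⇒ x = -2*pi/3 ≈ -2.0944, 2*pi/3 ≈ 2.0944

f''(x) = 2*sin(x)
Second-derivative test at each critical point:
  f''(-2.0944) = -1.7321 < 0 → local maximum
  f''(2.0944) = 1.7321 > 0 → local minimum

Critical points: x = -2*pi/3 ≈ -2.0944 (local maximum); x = 2*pi/3 ≈ 2.0944 (local minimum)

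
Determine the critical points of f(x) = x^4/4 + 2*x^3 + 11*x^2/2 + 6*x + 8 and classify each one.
f'(x) = x^3 + 6*x^2 + 11*x + 6

Solve f'(x) = 0:
  Factor: x^3 + 6*x^2 + 11*x + 6 = (x + 1)*(x + 2)*(x + 3) = 0.
  ⇒ x = -3, -2, -1

f''(x) = 3*x^2 + 12*x + 11
Second-derivative test at each critical point:
  f''(-3) = 2 > 0 → local minimum
  f''(-2) = -1 < 0 → local maximum
  f''(-1) = 2 > 0 → local minimum

Critical points: x = -3 (local minimum); x = -2 (local maximum); x = -1 (local minimum)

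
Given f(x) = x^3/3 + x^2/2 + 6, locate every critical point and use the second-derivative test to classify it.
f'(x) = x*(x + 1)

Solve f'(x) = 0:
  Factor: x^2 + x = x*(x + 1) = 0.
  ⇒ x = -1, 0

f''(x) = 2*x + 1
Second-derivative test at each critical point:
  f''(-1) = -1 < 0 → local maximum
  f''(0) = 1 > 0 → local minimum

Critical points: x = -1 (local maximum); x = 0 (local minimum)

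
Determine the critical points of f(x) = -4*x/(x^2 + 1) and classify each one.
f'(x) = 4*(x^2 - 1)/(x^2 + 1)^2

Solve f'(x) = 0:
  f'(x) = 4*(x - 1)*(x + 1)/(x^2 + 1)^2; the denominator is positive wherever f is defined, so f'(x) = 0 ⇔ 4*x^2 - 4 = 0.
  Factor: 4*x^2 - 4 = 4*(x - 1)*(x + 1) = 0.
  ⇒ x = -1, 1

f''(x) = 8*x*(3 - x^2)/(x^2 + 1)^3
Second-derivative test at each critical point:
  f''(-1) = -2 < 0 → local maximum
  f''(1) = 2 > 0 → local minimum

Critical points: x = -1 (local maximum); x = 1 (local minimum)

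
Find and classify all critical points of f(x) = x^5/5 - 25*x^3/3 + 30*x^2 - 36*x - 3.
f'(x) = x^4 - 25*x^2 + 60*x - 36

Solve f'(x) = 0:
  Factor: x^4 - 25*x^2 + 60*x - 36 = (x - 3)*(x - 2)*(x - 1)*(x + 6) = 0.
  ⇒ x = -6, 1, 2, 3

f''(x) = 4*x^3 - 50*x + 60
Second-derivative test at each critical point:
  f''(-6) = -504 < 0 → local maximum
  f''(1) = 14 > 0 → local minimum
  f''(2) = -8 < 0 → local maximum
  f''(3) = 18 > 0 → local minimum

Critical points: x = -6 (local maximum); x = 1 (local minimum); x = 2 (local maximum); x = 3 (local minimum)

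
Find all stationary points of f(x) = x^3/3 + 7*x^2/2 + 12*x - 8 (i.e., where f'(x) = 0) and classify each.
f'(x) = x^2 + 7*x + 12

Solve f'(x) = 0:
  Factor: x^2 + 7*x + 12 = (x + 3)*(x + 4) = 0.
  ⇒ x = -4, -3

f''(x) = 2*x + 7
Second-derivative test at each critical point:
  f''(-4) = -1 < 0 → local maximum
  f''(-3) = 1 > 0 → local minimum

Critical points: x = -4 (local maximum); x = -3 (local minimum)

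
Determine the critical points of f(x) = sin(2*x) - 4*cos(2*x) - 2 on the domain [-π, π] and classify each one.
f'(x) = 8*sin(2*x) + 2*cos(2*x)

Solve f'(x) = 0 on [-π, π]:
  f'(x) = 0 ⇔ cos(2*x) = -4*sin(2*x) ⇔ tan(2*x) = -1/4, i.e. 2*x = arctan(-1/4) + nπ; keep the solutions lying in [-π, π].
  ⇒ x = -pi/2 - atan(1/4)/2 ≈ -1.6933, -atan(1/4)/2 ≈ -0.1225, -atan(1/4)/2 + pi/2 ≈ 1.4483, pi - atan(1/4)/2 ≈ 3.0191

f''(x) = -4*sin(2*x) + 16*cos(2*x)
Second-derivative test at each critical point:
  f''(-1.6933) = -16.4924 < 0 → local maximum
  f''(-0.1225) = 16.4924 > 0 → local minimum
  f''(1.4483) = -16.4924 < 0 → local maximum
  f''(3.0191) = 16.4924 > 0 → local minimum

Critical points: x = -pi/2 - atan(1/4)/2 ≈ -1.6933 (local maximum); x = -atan(1/4)/2 ≈ -0.1225 (local minimum); x = -atan(1/4)/2 + pi/2 ≈ 1.4483 (local maximum); x = pi - atan(1/4)/2 ≈ 3.0191 (local minimum)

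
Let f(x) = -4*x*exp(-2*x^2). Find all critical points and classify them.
f'(x) = 4*(4*x^2 - 1)*exp(-2*x^2)

Solve f'(x) = 0:
  f'(x) = (16*x^2 - 4)·exp(-2*x^2) and exp(-2*x^2) > 0 for every x, so f'(x) = 0 ⇔ 16*x^2 - 4 = 0.
  Factor: 16*x^2 - 4 = 4*(2*x - 1)*(2*x + 1) = 0.
  ⇒ x = -1/2, 1/2

f''(x) = (-64*x^3 + 48*x)*exp(-2*x^2)
Second-derivative test at each critical point:
  f''(-1/2) = -9.7045 < 0 → local maximum
  f''(1/2) = 9.7045 > 0 → local minimum

Critical points: x = -1/2 (local maximum); x = 1/2 (local minimum)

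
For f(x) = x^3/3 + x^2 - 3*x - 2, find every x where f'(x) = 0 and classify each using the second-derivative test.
f'(x) = x^2 + 2*x - 3

Solve f'(x) = 0:
  Factor: x^2 + 2*x - 3 = (x - 1)*(x + 3) = 0.
  ⇒ x = -3, 1

f''(x) = 2*x + 2
Second-derivative test at each critical point:
  f''(-3) = -4 < 0 → local maximum
  f''(1) = 4 > 0 → local minimum

Critical points: x = -3 (local maximum); x = 1 (local minimum)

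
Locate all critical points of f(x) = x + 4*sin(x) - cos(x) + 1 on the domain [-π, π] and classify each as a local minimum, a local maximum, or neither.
f'(x) = sin(x) + 4*cos(x) + 1

Solve f'(x) = 0 on [-π, π]:
  f'(x) = 0 ⇔ sin(x) + 4*cos(x) = -1. Write the left side as R·cos(x + φ) with R = √(4² + (-1)²) = sqrt(17), cos φ = 4*sqrt(17)/17, sin φ = -sqrt(17)/17; then cos(x + φ) = -sqrt(17)/17. Solve for x and keep the solutions lying in [-π, π].
  ⇒ x = -pi/2 ≈ -1.5708, pi - atan(15/8) ≈ 2.0608

f''(x) = -4*sin(x) + cos(x)
Second-derivative test at each critical point:
  f''(-1.5708) = 4 > 0 → local minimum
  f''(2.0608) = -4 < 0 → local maximum

Critical points: x = -pi/2 ≈ -1.5708 (local minimum); x = pi - atan(15/8) ≈ 2.0608 (local maximum)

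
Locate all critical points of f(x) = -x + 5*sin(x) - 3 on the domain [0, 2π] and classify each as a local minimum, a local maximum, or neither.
f'(x) = 5*cos(x) - 1

Solve f'(x) = 0 on [0, 2π]:
  f'(x) = 0 ⇔ cos(x) = 1/5, i.e. x = ±arccos(1/5) + 2nπ; keep the solutions lying in [0, 2π].
  ⇒ x = acos(1/5) ≈ 1.3694, -acos(1/5) + 2*pi ≈ 4.9137

f''(x) = -5*sin(x)
Second-derivative test at each critical point:
  f''(1.3694) = -4.8990 < 0 → local maximum
  f''(4.9137) = 4.8990 > 0 → local minimum

Critical points: x = acos(1/5) ≈ 1.3694 (local maximum); x = -acos(1/5) + 2*pi ≈ 4.9137 (local minimum)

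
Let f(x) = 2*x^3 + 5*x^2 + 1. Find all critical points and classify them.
f'(x) = 2*x*(3*x + 5)

Solve f'(x) = 0:
  Factor: 6*x^2 + 10*x = 2*x*(3*x + 5) = 0.
  ⇒ x = -5/3, 0

f''(x) = 12*x + 10
Second-derivative test at each critical point:
  f''(-5/3) = -10 < 0 → local maximum
  f''(0) = 10 > 0 → local minimum

Critical points: x = -5/3 (local maximum); x = 0 (local minimum)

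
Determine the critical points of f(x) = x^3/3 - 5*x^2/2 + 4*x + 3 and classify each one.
f'(x) = x^2 - 5*x + 4

Solve f'(x) = 0:
  Factor: x^2 - 5*x + 4 = (x - 4)*(x - 1) = 0.
  ⇒ x = 1, 4

f''(x) = 2*x - 5
Second-derivative test at each critical point:
  f''(1) = -3 < 0 → local maximum
  f''(4) = 3 > 0 → local minimum

Critical points: x = 1 (local maximum); x = 4 (local minimum)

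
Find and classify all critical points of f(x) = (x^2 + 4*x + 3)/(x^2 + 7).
f'(x) = 4*(-x^2 + 2*x + 7)/(x^4 + 14*x^2 + 49)

Solve f'(x) = 0:
  f'(x) = -4*(x^2 - 2*x - 7)/(x^2 + 7)^2; the denominator is positive wherever f is defined, so f'(x) = 0 ⇔ -4*x^2 + 8*x + 28 = 0.
  Factor: -4*x^2 + 8*x + 28 = -4*(x^2 - 2*x - 7); x^2 - 2*x - 7 = 0 has no rational roots; quadratic formula: x = (2 ± √32)/2.
  ⇒ x = 1 - 2*sqrt(2) ≈ -1.8284, 1 + 2*sqrt(2) ≈ 3.8284

f''(x) = 8*(x^3 - 3*x^2 - 21*x + 7)/(x^6 + 21*x^4 + 147*x^2 + 343)
Second-derivative test at each critical point:
  f''(-1.8284) = 0.2115 > 0 → local minimum
  f''(3.8284) = -0.0482 < 0 → local maximum

Critical points: x = 1 - 2*sqrt(2) ≈ -1.8284 (local minimum); x = 1 + 2*sqrt(2) ≈ 3.8284 (local maximum)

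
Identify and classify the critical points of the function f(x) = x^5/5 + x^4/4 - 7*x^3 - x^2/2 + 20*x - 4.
f'(x) = x^4 + x^3 - 21*x^2 - x + 20

Solve f'(x) = 0:
  Factor: x^4 + x^3 - 21*x^2 - x + 20 = (x - 4)*(x - 1)*(x + 1)*(x + 5) = 0.
  ⇒ x = -5, -1, 1, 4

f''(x) = 4*x^3 + 3*x^2 - 42*x - 1
Second-derivative test at each critical point:
  f''(-5) = -216 < 0 → local maximum
  f''(-1) = 40 > 0 → local minimum
  f''(1) = -36 < 0 → local maximum
  f''(4) = 135 > 0 → local minimum

Critical points: x = -5 (local maximum); x = -1 (local minimum); x = 1 (local maximum); x = 4 (local minimum)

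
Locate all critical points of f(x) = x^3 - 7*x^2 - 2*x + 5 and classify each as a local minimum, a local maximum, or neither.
f'(x) = 3*x^2 - 14*x - 2

Solve f'(x) = 0:
  3*x^2 - 14*x - 2 = 0 has no rational roots; quadratic formula: x = (14 ± √220)/6.
  ⇒ x = 7/3 - sqrt(55)/3 ≈ -0.1387, 7/3 + sqrt(55)/3 ≈ 4.8054

f''(x) = 6*x - 14
Second-derivative test at each critical point:
  f''(-0.1387) = -14.8324 < 0 → local maximum
  f''(4.8054) = 14.8324 > 0 → local minimum

Critical points: x = 7/3 - sqrt(55)/3 ≈ -0.1387 (local maximum); x = 7/3 + sqrt(55)/3 ≈ 4.8054 (local minimum)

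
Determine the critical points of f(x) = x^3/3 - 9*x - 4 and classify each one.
f'(x) = x^2 - 9

Solve f'(x) = 0:
  Factor: x^2 - 9 = (x - 3)*(x + 3) = 0.
  ⇒ x = -3, 3

f''(x) = 2*x
Second-derivative test at each critical point:
  f''(-3) = -6 < 0 → local maximum
  f''(3) = 6 > 0 → local minimum

Critical points: x = -3 (local maximum); x = 3 (local minimum)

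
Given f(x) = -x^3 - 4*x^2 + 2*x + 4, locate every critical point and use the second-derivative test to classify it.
f'(x) = -3*x^2 - 8*x + 2

Solve f'(x) = 0:
  3*x^2 + 8*x - 2 = 0 has no rational roots; quadratic formula: x = (-8 ± √88)/6.
  ⇒ x = -sqrt(22)/3 - 4/3 ≈ -2.8968, -4/3 + sqrt(22)/3 ≈ 0.2301

f''(x) = -6*x - 8
Second-derivative test at each critical point:
  f''(-2.8968) = 9.3808 > 0 → local minimum
  f''(0.2301) = -9.3808 < 0 → local maximum

Critical points: x = -sqrt(22)/3 - 4/3 ≈ -2.8968 (local minimum); x = -4/3 + sqrt(22)/3 ≈ 0.2301 (local maximum)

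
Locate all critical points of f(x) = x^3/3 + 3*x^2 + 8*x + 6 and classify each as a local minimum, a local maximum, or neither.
f'(x) = x^2 + 6*x + 8

Solve f'(x) = 0:
  Factor: x^2 + 6*x + 8 = (x + 2)*(x + 4) = 0.
  ⇒ x = -4, -2

f''(x) = 2*x + 6
Second-derivative test at each critical point:
  f''(-4) = -2 < 0 → local maximum
  f''(-2) = 2 > 0 → local minimum

Critical points: x = -4 (local maximum); x = -2 (local minimum)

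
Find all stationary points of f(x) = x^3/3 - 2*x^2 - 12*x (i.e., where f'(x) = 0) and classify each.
f'(x) = x^2 - 4*x - 12

Solve f'(x) = 0:
  Factor: x^2 - 4*x - 12 = (x - 6)*(x + 2) = 0.
  ⇒ x = -2, 6

f''(x) = 2*x - 4
Second-derivative test at each critical point:
  f''(-2) = -8 < 0 → local maximum
  f''(6) = 8 > 0 → local minimum

Critical points: x = -2 (local maximum); x = 6 (local minimum)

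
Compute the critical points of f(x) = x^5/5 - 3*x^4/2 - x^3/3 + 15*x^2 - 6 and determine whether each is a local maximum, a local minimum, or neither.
f'(x) = x*(x^3 - 6*x^2 - x + 30)

Solve f'(x) = 0:
  Factor: x^4 - 6*x^3 - x^2 + 30*x = x*(x - 5)*(x - 3)*(x + 2) = 0.
  ⇒ x = -2, 0, 3, 5

f''(x) = 4*x^3 - 18*x^2 - 2*x + 30
Second-derivative test at each critical point:
  f''(-2) = -70 < 0 → local maximum
  f''(0) = 30 > 0 → local minimum
  f''(3) = -30 < 0 → local maximum
  f''(5) = 70 > 0 → local minimum

Critical points: x = -2 (local maximum); x = 0 (local minimum); x = 3 (local maximum); x = 5 (local minimum)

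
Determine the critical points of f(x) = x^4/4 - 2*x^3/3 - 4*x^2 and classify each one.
f'(x) = x*(x^2 - 2*x - 8)

Solve f'(x) = 0:
  Factor: x^3 - 2*x^2 - 8*x = x*(x - 4)*(x + 2) = 0.
  ⇒ x = -2, 0, 4

f''(x) = 3*x^2 - 4*x - 8
Second-derivative test at each critical point:
  f''(-2) = 12 > 0 → local minimum
  f''(0) = -8 < 0 → local maximum
  f''(4) = 24 > 0 → local minimum

Critical points: x = -2 (local minimum); x = 0 (local maximum); x = 4 (local minimum)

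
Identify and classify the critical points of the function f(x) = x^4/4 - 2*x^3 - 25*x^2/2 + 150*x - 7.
f'(x) = x^3 - 6*x^2 - 25*x + 150

Solve f'(x) = 0:
  Factor: x^3 - 6*x^2 - 25*x + 150 = (x - 6)*(x - 5)*(x + 5) = 0.
  ⇒ x = -5, 5, 6

f''(x) = 3*x^2 - 12*x - 25
Second-derivative test at each critical point:
  f''(-5) = 110 > 0 → local minimum
  f''(5) = -10 < 0 → local maximum
  f''(6) = 11 > 0 → local minimum

Critical points: x = -5 (local minimum); x = 5 (local maximum); x = 6 (local minimum)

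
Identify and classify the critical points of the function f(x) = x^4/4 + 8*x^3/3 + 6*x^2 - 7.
f'(x) = x*(x^2 + 8*x + 12)

Solve f'(x) = 0:
  Factor: x^3 + 8*x^2 + 12*x = x*(x + 2)*(x + 6) = 0.
  ⇒ x = -6, -2, 0

f''(x) = 3*x^2 + 16*x + 12
Second-derivative test at each critical point:
  f''(-6) = 24 > 0 → local minimum
  f''(-2) = -8 < 0 → local maximum
  f''(0) = 12 > 0 → local minimum

Critical points: x = -6 (local minimum); x = -2 (local maximum); x = 0 (local minimum)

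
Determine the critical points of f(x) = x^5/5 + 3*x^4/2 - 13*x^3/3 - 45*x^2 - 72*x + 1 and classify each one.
f'(x) = x^4 + 6*x^3 - 13*x^2 - 90*x - 72

Solve f'(x) = 0:
  Factor: x^4 + 6*x^3 - 13*x^2 - 90*x - 72 = (x - 4)*(x + 1)*(x + 3)*(x + 6) = 0.
  ⇒ x = -6, -3, -1, 4

f''(x) = 4*x^3 + 18*x^2 - 26*x - 90
Second-derivative test at each critical point:
  f''(-6) = -150 < 0 → local maximum
  f''(-3) = 42 > 0 → local minimum
  f''(-1) = -50 < 0 → local maximum
  f''(4) = 350 > 0 → local minimum

Critical points: x = -6 (local maximum); x = -3 (local minimum); x = -1 (local maximum); x = 4 (local minimum)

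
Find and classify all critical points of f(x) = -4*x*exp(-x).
f'(x) = 4*(x - 1)*exp(-x)

Solve f'(x) = 0:
  f'(x) = (4*x - 4)·exp(-x) and exp(-x) > 0 for every x, so f'(x) = 0 ⇔ 4*x - 4 = 0.
  Factor: 4*x - 4 = 4*(x - 1) = 0.
  ⇒ x = 1

f''(x) = 4*(2 - x)*exp(-x)
Second-derivative test at each critical point:
  f''(1) = 1.4715 > 0 → local minimum

Critical points: x = 1 (local minimum)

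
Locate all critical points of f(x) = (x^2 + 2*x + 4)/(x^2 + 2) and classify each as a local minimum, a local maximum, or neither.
f'(x) = 2*(-x^2 - 2*x + 2)/(x^4 + 4*x^2 + 4)

Solve f'(x) = 0:
  f'(x) = -2*(x^2 + 2*x - 2)/(x^2 + 2)^2; the denominator is positive wherever f is defined, so f'(x) = 0 ⇔ -2*x^2 - 4*x + 4 = 0.
  Factor: -2*x^2 - 4*x + 4 = -2*(x^2 + 2*x - 2); x^2 + 2*x - 2 = 0 has no rational roots; quadratic formula: x = (-2 ± √12)/2.
  ⇒ x = -sqrt(3) - 1 ≈ -2.7321, -1 + sqrt(3) ≈ 0.7321

f''(x) = 4*(x^3 + 3*x^2 - 6*x - 2)/(x^6 + 6*x^4 + 12*x^2 + 8)
Second-derivative test at each critical point:
  f''(-2.7321) = 0.0774 > 0 → local minimum
  f''(0.7321) = -1.0774 < 0 → local maximum

Critical points: x = -sqrt(3) - 1 ≈ -2.7321 (local minimum); x = -1 + sqrt(3) ≈ 0.7321 (local maximum)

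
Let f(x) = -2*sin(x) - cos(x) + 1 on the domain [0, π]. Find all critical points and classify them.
f'(x) = sin(x) - 2*cos(x)

Solve f'(x) = 0 on [0, π]:
  f'(x) = 0 ⇔ -2*cos(x) = -sin(x) ⇔ tan(x) = 2, i.e. x = arctan(2) + nπ; keep the solutions lying in [0, π].
  ⇒ x = atan(2) ≈ 1.1071

f''(x) = 2*sin(x) + cos(x)
Second-derivative test at each critical point:
  f''(1.1071) = 2.2361 > 0 → local minimum

Critical points: x = atan(2) ≈ 1.1071 (local minimum)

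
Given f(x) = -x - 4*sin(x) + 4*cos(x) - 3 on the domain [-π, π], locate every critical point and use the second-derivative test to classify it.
f'(x) = -4*sqrt(2)*sin(x + pi/4) - 1

Solve f'(x) = 0 on [-π, π]:
  f'(x) = 0 ⇔ -4*sin(x) - 4*cos(x) = 1. Write the left side as R·cos(x + φ) with R = √((-4)² + 4²) = 4*sqrt(2), cos φ = -sqrt(2)/2, sin φ = sqrt(2)/2; then cos(x + φ) = sqrt(2)/8. Solve for x and keep the solutions lying in [-π, π].
  ⇒ x = atan((-sqrt(31) - 1)/(-1 + sqrt(31))) ≈ -0.9631, atan((-1 + sqrt(31))/(-sqrt(31) - 1)) + pi ≈ 2.5339

f''(x) = -4*sqrt(2)*cos(x + pi/4)
Second-derivative test at each critical point:
  f''(-0.9631) = -5.5678 < 0 → local maximum
  f''(2.5339) = 5.5678 > 0 → local minimum

Critical points: x = atan((-sqrt(31) - 1)/(-1 + sqrt(31))) ≈ -0.9631 (local maximum); x = atan((-1 + sqrt(31))/(-sqrt(31) - 1)) + pi ≈ 2.5339 (local minimum)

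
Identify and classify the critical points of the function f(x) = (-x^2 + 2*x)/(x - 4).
f'(x) = (-x^2 + 8*x - 8)/(x^2 - 8*x + 16)

Solve f'(x) = 0:
  f'(x) = -(x^2 - 8*x + 8)/(x - 4)^2; the denominator is positive wherever f is defined, so f'(x) = 0 ⇔ -x^2 + 8*x - 8 = 0.
  x^2 - 8*x + 8 = 0 has no rational roots; quadratic formula: x = (8 ± √32)/2.
  ⇒ x = 4 - 2*sqrt(2) ≈ 1.1716, 2*sqrt(2) + 4 ≈ 6.8284

f''(x) = -16/(x^3 - 12*x^2 + 48*x - 64)
Second-derivative test at each critical point:
  f''(1.1716) = 0.7071 > 0 → local minimum
  f''(6.8284) = -0.7071 < 0 → local maximum

Critical points: x = 4 - 2*sqrt(2) ≈ 1.1716 (local minimum); x = 2*sqrt(2) + 4 ≈ 6.8284 (local maximum)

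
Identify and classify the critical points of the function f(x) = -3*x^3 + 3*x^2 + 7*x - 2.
f'(x) = -9*x^2 + 6*x + 7

Solve f'(x) = 0:
  9*x^2 - 6*x - 7 = 0 has no rational roots; quadratic formula: x = (6 ± √288)/18.
  ⇒ x = 1/3 - 2*sqrt(2)/3 ≈ -0.6095, 1/3 + 2*sqrt(2)/3 ≈ 1.2761

f''(x) = 6 - 18*x
Second-derivative test at each critical point:
  f''(-0.6095) = 16.9706 > 0 → local minimum
  f''(1.2761) = -16.9706 < 0 → local maximum

Critical points: x = 1/3 - 2*sqrt(2)/3 ≈ -0.6095 (local minimum); x = 1/3 + 2*sqrt(2)/3 ≈ 1.2761 (local maximum)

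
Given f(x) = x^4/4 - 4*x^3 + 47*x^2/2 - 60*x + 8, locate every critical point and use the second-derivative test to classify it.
f'(x) = x^3 - 12*x^2 + 47*x - 60

Solve f'(x) = 0:
  Factor: x^3 - 12*x^2 + 47*x - 60 = (x - 5)*(x - 4)*(x - 3) = 0.
  ⇒ x = 3, 4, 5

f''(x) = 3*x^2 - 24*x + 47
Second-derivative test at each critical point:
  f''(3) = 2 > 0 → local minimum
  f''(4) = -1 < 0 → local maximum
  f''(5) = 2 > 0 → local minimum

Critical points: x = 3 (local minimum); x = 4 (local maximum); x = 5 (local minimum)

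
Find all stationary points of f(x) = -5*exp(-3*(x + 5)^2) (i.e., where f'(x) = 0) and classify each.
f'(x) = 30*(x + 5)*exp(-3*(x + 5)^2)

Solve f'(x) = 0:
  f'(x) = (30*x + 150)·exp(-3*(x + 5)^2) and exp(-3*(x + 5)^2) > 0 for every x, so f'(x) = 0 ⇔ 30*x + 150 = 0.
  Factor: 30*x + 150 = 30*(x + 5) = 0.
  ⇒ x = -5

f''(x) = 30*(1 - 6*(x + 5)^2)*exp(-3*(x + 5)^2)
Second-derivative test at each critical point:
  f''(-5) = 30 > 0 → local minimum

Critical points: x = -5 (local minimum)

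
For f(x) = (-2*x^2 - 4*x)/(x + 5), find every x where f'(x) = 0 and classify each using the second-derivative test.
f'(x) = 2*(-x^2 - 10*x - 10)/(x^2 + 10*x + 25)

Solve f'(x) = 0:
  f'(x) = -2*(x^2 + 10*x + 10)/(x + 5)^2; the denominator is positive wherever f is defined, so f'(x) = 0 ⇔ -2*x^2 - 20*x - 20 = 0.
  Factor: -2*x^2 - 20*x - 20 = -2*(x^2 + 10*x + 10); x^2 + 10*x + 10 = 0 has no rational roots; quadratic formula: x = (-10 ± √60)/2.
  ⇒ x = -5 - sqrt(15) ≈ -8.8730, -5 + sqrt(15) ≈ -1.1270

f''(x) = -60/(x^3 + 15*x^2 + 75*x + 125)
Second-derivative test at each critical point:
  f''(-8.8730) = 1.0328 > 0 → local minimum
  f''(-1.1270) = -1.0328 < 0 → local maximum

Critical points: x = -5 - sqrt(15) ≈ -8.8730 (local minimum); x = -5 + sqrt(15) ≈ -1.1270 (local maximum)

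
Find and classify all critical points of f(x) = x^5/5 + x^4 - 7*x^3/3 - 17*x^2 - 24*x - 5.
f'(x) = x^4 + 4*x^3 - 7*x^2 - 34*x - 24

Solve f'(x) = 0:
  Factor: x^4 + 4*x^3 - 7*x^2 - 34*x - 24 = (x - 3)*(x + 1)*(x + 2)*(x + 4) = 0.
  ⇒ x = -4, -2, -1, 3

f''(x) = 4*x^3 + 12*x^2 - 14*x - 34
Second-derivative test at each critical point:
  f''(-4) = -42 < 0 → local maximum
  f''(-2) = 10 > 0 → local minimum
  f''(-1) = -12 < 0 → local maximum
  f''(3) = 140 > 0 → local minimum

Critical points: x = -4 (local maximum); x = -2 (local minimum); x = -1 (local maximum); x = 3 (local minimum)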